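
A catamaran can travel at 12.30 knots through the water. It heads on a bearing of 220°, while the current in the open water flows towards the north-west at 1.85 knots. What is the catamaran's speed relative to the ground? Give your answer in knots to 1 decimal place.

Taking east as x and north as y: velocity relative to the water = (-7.906, -9.422) knots; the water relative to ground = (-1.308, 1.308) knots.
Velocity relative to ground = (-7.906, -9.422) + (-1.308, 1.308) = (-9.214, -8.114) knots.
Speed = |(-9.214, -8.114)| = 12.278 knots.

12.3 knots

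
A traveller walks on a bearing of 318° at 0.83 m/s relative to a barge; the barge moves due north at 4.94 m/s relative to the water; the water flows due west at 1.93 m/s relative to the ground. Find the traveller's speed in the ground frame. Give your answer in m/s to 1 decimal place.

6.1 m/s

In east/north components (m/s): traveller relative to barge = (-0.555, 0.617); barge relative to water = (0.000, 4.940); water relative to ground = (-1.930, 0.000).
Sum = (-2.485, 5.557) m/s.
Speed = |(-2.485, 5.557)| = 6.087 m/s.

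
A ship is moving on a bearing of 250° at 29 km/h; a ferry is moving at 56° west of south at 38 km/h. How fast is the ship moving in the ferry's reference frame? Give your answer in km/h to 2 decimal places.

12.10 km/h

Taking east as x and north as y: ship velocity = (-27.251, -9.919) km/h; ferry velocity = (-31.503, -21.249) km/h.
Velocity of ship relative to ferry = (-27.251, -9.919) − (-31.503, -21.249) = (4.252, 11.331) km/h.
Magnitude = |(4.252, 11.331)| = 12.102 km/h.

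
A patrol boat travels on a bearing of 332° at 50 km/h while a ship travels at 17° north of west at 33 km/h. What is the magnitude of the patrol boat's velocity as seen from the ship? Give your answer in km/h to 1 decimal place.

Taking east as x and north as y: patrol boat velocity = (-23.474, 44.147) km/h; ship velocity = (-31.558, 9.648) km/h.
Velocity of patrol boat relative to ship = (-23.474, 44.147) − (-31.558, 9.648) = (8.084, 34.499) km/h.
Magnitude = |(8.084, 34.499)| = 35.434 km/h.

35.4 km/h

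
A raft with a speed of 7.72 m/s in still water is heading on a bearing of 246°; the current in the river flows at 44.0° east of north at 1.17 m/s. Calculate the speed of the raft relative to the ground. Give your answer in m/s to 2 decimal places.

6.65 m/s

Taking east as x and north as y: velocity relative to the water = (-7.053, -3.140) m/s; the water relative to ground = (0.813, 0.842) m/s.
Velocity relative to ground = (-7.053, -3.140) + (0.813, 0.842) = (-6.240, -2.298) m/s.
Speed = |(-6.240, -2.298)| = 6.650 m/s.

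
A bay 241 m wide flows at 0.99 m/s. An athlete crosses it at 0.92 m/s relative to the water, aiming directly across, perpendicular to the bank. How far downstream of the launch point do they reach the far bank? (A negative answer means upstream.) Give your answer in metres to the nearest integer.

259 m

Perpendicular speed = 0.920 m/s; crossing time = 241 / 0.920 = 261.957 s.
Net downstream speed = 0.990 m/s.
Drift = 0.990 × 261.957 = 259.337 m (downstream).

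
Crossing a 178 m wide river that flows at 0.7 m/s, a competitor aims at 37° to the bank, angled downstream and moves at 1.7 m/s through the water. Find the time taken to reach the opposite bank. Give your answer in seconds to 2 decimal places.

The component of the competitor's velocity perpendicular to the bank is 1.7 × sin 37° = 1.023 m/s.
Only the cross-stream component determines the crossing time; the current contributes nothing perpendicular to the bank.
Time = 178 / 1.023 = 173.983 s.

173.98 s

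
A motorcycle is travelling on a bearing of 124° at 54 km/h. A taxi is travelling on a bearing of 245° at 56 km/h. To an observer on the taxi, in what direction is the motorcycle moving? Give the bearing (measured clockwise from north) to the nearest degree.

Taking east as x and north as y: motorcycle velocity = (44.768, -30.196) km/h; taxi velocity = (-50.753, -23.667) km/h.
Velocity of motorcycle relative to taxi = (44.768, -30.196) − (-50.753, -23.667) = (95.521, -6.530) km/h.
Bearing = atan2(95.52, -6.53) = 93.91° clockwise from north.

094°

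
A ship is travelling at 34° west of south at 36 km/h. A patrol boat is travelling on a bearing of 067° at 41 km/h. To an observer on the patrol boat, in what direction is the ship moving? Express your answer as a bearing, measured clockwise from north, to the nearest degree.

Taking east as x and north as y: ship velocity = (-20.131, -29.845) km/h; patrol boat velocity = (37.741, 16.020) km/h.
Velocity of ship relative to patrol boat = (-20.131, -29.845) − (37.741, 16.020) = (-57.872, -45.865) km/h.
Bearing = atan2(-57.87, -45.87) = 231.60° clockwise from north.

232°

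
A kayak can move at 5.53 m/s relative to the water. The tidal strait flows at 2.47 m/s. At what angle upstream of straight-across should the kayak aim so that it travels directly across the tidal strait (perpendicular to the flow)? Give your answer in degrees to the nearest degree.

27°

To cancel the current, the upstream component of the kayak's velocity must equal the flow: 5.53 sin θ = 2.47.
sin θ = 2.47 / 5.53 = 0.4467.
θ = arcsin(0.4467) = 26.529°.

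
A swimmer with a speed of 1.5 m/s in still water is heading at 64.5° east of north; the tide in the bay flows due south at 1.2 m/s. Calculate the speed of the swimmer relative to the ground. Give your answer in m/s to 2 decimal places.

Taking east as x and north as y: velocity relative to the water = (1.354, 0.646) m/s; the water relative to ground = (0.000, -1.200) m/s.
Velocity relative to ground = (1.354, 0.646) + (0.000, -1.200) = (1.354, -0.554) m/s.
Speed = |(1.354, -0.554)| = 1.463 m/s.

1.46 m/s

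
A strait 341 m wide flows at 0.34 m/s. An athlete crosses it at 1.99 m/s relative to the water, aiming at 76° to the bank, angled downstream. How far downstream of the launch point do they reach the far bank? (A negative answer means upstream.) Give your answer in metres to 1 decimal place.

Perpendicular speed = 1.931 m/s; crossing time = 341 / 1.931 = 176.603 s.
Net downstream speed = 0.821 m/s.
Drift = 0.821 × 176.603 = 145.066 m (downstream).

145.1 m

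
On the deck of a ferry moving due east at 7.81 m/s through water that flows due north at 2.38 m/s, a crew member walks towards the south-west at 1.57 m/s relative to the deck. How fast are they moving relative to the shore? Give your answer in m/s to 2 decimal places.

In east/north components (m/s): crew member relative to ferry = (-1.110, -1.110); ferry relative to water = (7.810, 0.000); water relative to ground = (0.000, 2.380).
Sum = (6.700, 1.270) m/s.
Speed = |(6.700, 1.270)| = 6.819 m/s.

6.82 m/s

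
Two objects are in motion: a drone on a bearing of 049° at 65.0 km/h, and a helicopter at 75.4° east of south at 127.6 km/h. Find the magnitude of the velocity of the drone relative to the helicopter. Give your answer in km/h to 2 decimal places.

105.52 km/h

Taking east as x and north as y: drone velocity = (49.056, 42.644) km/h; helicopter velocity = (123.480, -32.164) km/h.
Velocity of drone relative to helicopter = (49.056, 42.644) − (123.480, -32.164) = (-74.424, 74.808) km/h.
Magnitude = |(-74.424, 74.808)| = 105.523 km/h.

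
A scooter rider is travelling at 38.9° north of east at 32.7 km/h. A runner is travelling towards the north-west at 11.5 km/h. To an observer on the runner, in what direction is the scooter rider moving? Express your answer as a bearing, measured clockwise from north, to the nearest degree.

Taking east as x and north as y: scooter rider velocity = (25.449, 20.534) km/h; runner velocity = (-8.132, 8.132) km/h.
Velocity of scooter rider relative to runner = (25.449, 20.534) − (-8.132, 8.132) = (33.580, 12.403) km/h.
Bearing = atan2(33.58, 12.40) = 69.73° clockwise from north.

070°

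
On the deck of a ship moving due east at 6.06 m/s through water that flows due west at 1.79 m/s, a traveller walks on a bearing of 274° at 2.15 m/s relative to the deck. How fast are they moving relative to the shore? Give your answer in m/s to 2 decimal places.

In east/north components (m/s): traveller relative to ship = (-2.145, 0.150); ship relative to water = (6.060, 0.000); water relative to ground = (-1.790, 0.000).
Sum = (2.125, 0.150) m/s.
Speed = |(2.125, 0.150)| = 2.131 m/s.

2.13 m/s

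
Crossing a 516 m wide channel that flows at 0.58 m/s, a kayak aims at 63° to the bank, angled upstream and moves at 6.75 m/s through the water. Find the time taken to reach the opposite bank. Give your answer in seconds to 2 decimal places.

The component of the kayak's velocity perpendicular to the bank is 6.75 × sin 63° = 6.014 m/s.
Only the cross-stream component determines the crossing time; the current contributes nothing perpendicular to the bank.
Time = 516 / 6.014 = 85.796 s.

85.80 s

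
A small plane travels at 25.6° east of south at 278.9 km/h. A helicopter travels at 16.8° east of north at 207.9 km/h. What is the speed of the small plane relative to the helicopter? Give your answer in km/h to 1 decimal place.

454.6 km/h

Taking east as x and north as y: small plane velocity = (120.509, -251.521) km/h; helicopter velocity = (60.090, 199.027) km/h.
Velocity of small plane relative to helicopter = (120.509, -251.521) − (60.090, 199.027) = (60.419, -450.548) km/h.
Magnitude = |(60.419, -450.548)| = 454.581 km/h.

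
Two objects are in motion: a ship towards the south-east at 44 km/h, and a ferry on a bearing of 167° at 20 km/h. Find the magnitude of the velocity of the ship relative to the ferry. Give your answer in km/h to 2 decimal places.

29.04 km/h

Taking east as x and north as y: ship velocity = (31.113, -31.113) km/h; ferry velocity = (4.499, -19.487) km/h.
Velocity of ship relative to ferry = (31.113, -31.113) − (4.499, -19.487) = (26.614, -11.625) km/h.
Magnitude = |(26.614, -11.625)| = 29.042 km/h.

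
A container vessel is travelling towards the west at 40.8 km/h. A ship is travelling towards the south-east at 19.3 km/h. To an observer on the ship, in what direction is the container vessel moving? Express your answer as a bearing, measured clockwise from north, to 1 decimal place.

284.1°

Taking east as x and north as y: container vessel velocity = (-40.800, 0.000) km/h; ship velocity = (13.647, -13.647) km/h.
Velocity of container vessel relative to ship = (-40.800, 0.000) − (13.647, -13.647) = (-54.447, 13.647) km/h.
Bearing = atan2(-54.45, 13.65) = 284.07° clockwise from north.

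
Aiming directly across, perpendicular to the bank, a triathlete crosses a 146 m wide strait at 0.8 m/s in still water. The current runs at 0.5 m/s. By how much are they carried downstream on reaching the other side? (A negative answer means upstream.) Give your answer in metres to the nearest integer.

91 m

Perpendicular speed = 0.800 m/s; crossing time = 146 / 0.800 = 182.500 s.
Net downstream speed = 0.500 m/s.
Drift = 0.500 × 182.500 = 91.250 m (downstream).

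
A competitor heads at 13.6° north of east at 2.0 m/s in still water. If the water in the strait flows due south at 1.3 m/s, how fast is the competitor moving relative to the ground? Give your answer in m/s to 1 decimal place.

2.1 m/s

Taking east as x and north as y: velocity relative to the water = (1.944, 0.470) m/s; the water relative to ground = (0.000, -1.300) m/s.
Velocity relative to ground = (1.944, 0.470) + (0.000, -1.300) = (1.944, -0.830) m/s.
Speed = |(1.944, -0.830)| = 2.114 m/s.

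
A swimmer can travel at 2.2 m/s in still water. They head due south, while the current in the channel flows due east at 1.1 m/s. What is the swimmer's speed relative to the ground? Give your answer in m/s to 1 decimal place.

Taking east as x and north as y: velocity relative to the water = (0.000, -2.200) m/s; the water relative to ground = (1.100, 0.000) m/s.
Velocity relative to ground = (0.000, -2.200) + (1.100, 0.000) = (1.100, -2.200) m/s.
Speed = |(1.100, -2.200)| = 2.460 m/s.

2.5 m/s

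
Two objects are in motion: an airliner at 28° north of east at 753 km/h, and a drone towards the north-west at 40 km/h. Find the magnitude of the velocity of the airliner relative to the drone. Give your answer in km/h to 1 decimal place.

Taking east as x and north as y: airliner velocity = (664.860, 353.512) km/h; drone velocity = (-28.284, 28.284) km/h.
Velocity of airliner relative to drone = (664.860, 353.512) − (-28.284, 28.284) = (693.144, 325.228) km/h.
Magnitude = |(693.144, 325.228)| = 765.651 km/h.

765.7 km/h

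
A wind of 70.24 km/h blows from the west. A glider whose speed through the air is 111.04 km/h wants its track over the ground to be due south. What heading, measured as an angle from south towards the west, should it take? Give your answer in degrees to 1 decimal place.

39.2°

The wind pushes perpendicular to the desired track; the heading must have a component into the wind equal to 70.24 km/h: 111.04 sin θ = 70.24.
sin θ = 0.6326, so θ = 39.240°.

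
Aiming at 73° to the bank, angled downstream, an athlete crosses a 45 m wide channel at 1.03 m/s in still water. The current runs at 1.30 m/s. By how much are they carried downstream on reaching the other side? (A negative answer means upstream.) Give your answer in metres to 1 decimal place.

73.1 m

Perpendicular speed = 0.985 m/s; crossing time = 45 / 0.985 = 45.686 s.
Net downstream speed = 1.601 m/s.
Drift = 1.601 × 45.686 = 73.149 m (downstream).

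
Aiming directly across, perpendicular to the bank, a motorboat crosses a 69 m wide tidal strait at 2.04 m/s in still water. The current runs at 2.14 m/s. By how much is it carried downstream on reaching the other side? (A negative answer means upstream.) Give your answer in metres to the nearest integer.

72 m

Perpendicular speed = 2.040 m/s; crossing time = 69 / 2.040 = 33.824 s.
Net downstream speed = 2.140 m/s.
Drift = 2.140 × 33.824 = 72.382 m (downstream).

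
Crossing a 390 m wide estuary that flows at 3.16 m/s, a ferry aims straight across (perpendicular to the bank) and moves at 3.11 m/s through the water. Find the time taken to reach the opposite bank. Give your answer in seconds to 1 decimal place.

The component of the ferry's velocity perpendicular to the bank is 3.11 m/s.
Only the cross-stream component determines the crossing time; the current contributes nothing perpendicular to the bank.
Time = 390 / 3.110 = 125.402 s.

125.4 s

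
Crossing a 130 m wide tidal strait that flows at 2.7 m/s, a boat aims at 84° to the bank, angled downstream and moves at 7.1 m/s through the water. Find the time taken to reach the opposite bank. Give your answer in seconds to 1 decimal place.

The component of the boat's velocity perpendicular to the bank is 7.1 × sin 84° = 7.061 m/s.
The flow acts along the bank and has no component across it.
Time = 130 / 7.061 = 18.411 s.

18.4 s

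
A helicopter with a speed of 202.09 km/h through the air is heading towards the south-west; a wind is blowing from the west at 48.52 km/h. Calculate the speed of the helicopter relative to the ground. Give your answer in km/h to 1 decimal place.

Taking east as x and north as y: velocity relative to the air = (-142.899, -142.899) km/h; the air relative to ground = (48.520, 0.000) km/h.
Velocity relative to ground = (-142.899, -142.899) + (48.520, 0.000) = (-94.379, -142.899) km/h.
Speed = |(-94.379, -142.899)| = 171.253 km/h.

171.3 km/h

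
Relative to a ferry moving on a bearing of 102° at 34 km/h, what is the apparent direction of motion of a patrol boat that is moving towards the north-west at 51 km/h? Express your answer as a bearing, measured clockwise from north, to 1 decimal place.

Taking east as x and north as y: patrol boat velocity = (-36.062, 36.062) km/h; ferry velocity = (33.257, -7.069) km/h.
Velocity of patrol boat relative to ferry = (-36.062, 36.062) − (33.257, -7.069) = (-69.319, 43.131) km/h.
Bearing = atan2(-69.32, 43.13) = 301.89° clockwise from north.

301.9°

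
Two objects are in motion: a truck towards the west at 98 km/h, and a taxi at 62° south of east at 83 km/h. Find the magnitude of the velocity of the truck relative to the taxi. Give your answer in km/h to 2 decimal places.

Taking east as x and north as y: truck velocity = (-98.000, 0.000) km/h; taxi velocity = (38.966, -73.285) km/h.
Velocity of truck relative to taxi = (-98.000, 0.000) − (38.966, -73.285) = (-136.966, 73.285) km/h.
Magnitude = |(-136.966, 73.285)| = 155.340 km/h.

155.34 km/h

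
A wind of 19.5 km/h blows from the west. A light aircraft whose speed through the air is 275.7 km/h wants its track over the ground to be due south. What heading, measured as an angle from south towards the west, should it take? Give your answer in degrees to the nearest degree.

The wind pushes perpendicular to the desired track; the heading must have a component into the wind equal to 19.5 km/h: 275.7 sin θ = 19.5.
sin θ = 0.0707, so θ = 4.056°.

4°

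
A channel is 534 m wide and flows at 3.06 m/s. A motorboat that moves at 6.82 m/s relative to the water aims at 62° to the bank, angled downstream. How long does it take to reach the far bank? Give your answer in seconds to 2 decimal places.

The component of the motorboat's velocity perpendicular to the bank is 6.82 × sin 62° = 6.022 m/s.
The flow acts along the bank and has no component across it.
Time = 534 / 6.022 = 88.679 s.

88.68 s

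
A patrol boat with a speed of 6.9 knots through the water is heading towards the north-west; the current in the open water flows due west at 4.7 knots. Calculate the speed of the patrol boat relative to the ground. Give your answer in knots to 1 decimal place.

Taking east as x and north as y: velocity relative to the water = (-4.879, 4.879) knots; the water relative to ground = (-4.700, 0.000) knots.
Velocity relative to ground = (-4.879, 4.879) + (-4.700, 0.000) = (-9.579, 4.879) knots.
Speed = |(-9.579, 4.879)| = 10.750 knots.

10.8 knots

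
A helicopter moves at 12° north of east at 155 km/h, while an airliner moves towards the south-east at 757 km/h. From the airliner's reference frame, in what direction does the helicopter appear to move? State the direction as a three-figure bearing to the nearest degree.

Taking east as x and north as y: helicopter velocity = (151.613, 32.226) km/h; airliner velocity = (535.280, -535.280) km/h.
Velocity of helicopter relative to airliner = (151.613, 32.226) − (535.280, -535.280) = (-383.667, 567.506) km/h.
Bearing = atan2(-383.67, 567.51) = 325.94° clockwise from north.

326°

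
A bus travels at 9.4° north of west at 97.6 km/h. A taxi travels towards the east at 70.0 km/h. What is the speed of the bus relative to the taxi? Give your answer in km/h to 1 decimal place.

167.1 km/h

Taking east as x and north as y: bus velocity = (-96.289, 15.941) km/h; taxi velocity = (70.000, 0.000) km/h.
Velocity of bus relative to taxi = (-96.289, 15.941) − (70.000, 0.000) = (-166.289, 15.941) km/h.
Magnitude = |(-166.289, 15.941)| = 167.052 km/h.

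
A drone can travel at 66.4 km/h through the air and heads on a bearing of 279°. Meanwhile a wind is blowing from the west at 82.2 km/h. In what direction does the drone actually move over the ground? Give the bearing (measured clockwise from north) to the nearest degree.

058°

Taking east as x and north as y: velocity relative to the air = (-65.583, 10.387) km/h; the air relative to ground = (82.200, 0.000) km/h.
Velocity relative to ground = (-65.583, 10.387) + (82.200, 0.000) = (16.617, 10.387) km/h.
Bearing = atan2(16.62, 10.39) = 57.99° clockwise from north.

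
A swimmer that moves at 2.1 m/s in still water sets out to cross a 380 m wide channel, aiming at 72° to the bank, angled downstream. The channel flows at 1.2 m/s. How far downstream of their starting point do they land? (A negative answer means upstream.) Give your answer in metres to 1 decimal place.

351.8 m

Perpendicular speed = 1.997 m/s; crossing time = 380 / 1.997 = 190.265 s.
Net downstream speed = 1.849 m/s.
Drift = 1.849 × 190.265 = 351.787 m (downstream).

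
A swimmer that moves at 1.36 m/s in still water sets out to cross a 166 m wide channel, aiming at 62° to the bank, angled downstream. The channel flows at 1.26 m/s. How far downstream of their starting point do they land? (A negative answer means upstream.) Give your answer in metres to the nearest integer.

Perpendicular speed = 1.201 m/s; crossing time = 166 / 1.201 = 138.240 s.
Net downstream speed = 1.898 m/s.
Drift = 1.898 × 138.240 = 262.446 m (downstream).

262 m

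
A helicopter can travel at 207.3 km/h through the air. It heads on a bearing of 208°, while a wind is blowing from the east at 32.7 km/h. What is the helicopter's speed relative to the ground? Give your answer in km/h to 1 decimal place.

224.5 km/h

Taking east as x and north as y: velocity relative to the air = (-97.321, -183.035) km/h; the air relative to ground = (-32.700, 0.000) km/h.
Velocity relative to ground = (-97.321, -183.035) + (-32.700, 0.000) = (-130.021, -183.035) km/h.
Speed = |(-130.021, -183.035)| = 224.516 km/h.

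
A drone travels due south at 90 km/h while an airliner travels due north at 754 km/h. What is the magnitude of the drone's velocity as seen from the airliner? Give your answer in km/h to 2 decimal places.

844.00 km/h

Taking east as x and north as y: drone velocity = (0.000, -90.000) km/h; airliner velocity = (0.000, 754.000) km/h.
Velocity of drone relative to airliner = (0.000, -90.000) − (0.000, 754.000) = (0.000, -844.000) km/h.
Magnitude = |(0.000, -844.000)| = 844.000 km/h.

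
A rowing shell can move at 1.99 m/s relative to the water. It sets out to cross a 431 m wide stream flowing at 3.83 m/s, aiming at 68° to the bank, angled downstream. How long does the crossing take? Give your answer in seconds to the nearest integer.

The component of the rowing shell's velocity perpendicular to the bank is 1.99 × sin 68° = 1.845 m/s.
The current is parallel to the bank, so it does not affect the crossing time.
Time = 431 / 1.845 = 233.592 s.

234 s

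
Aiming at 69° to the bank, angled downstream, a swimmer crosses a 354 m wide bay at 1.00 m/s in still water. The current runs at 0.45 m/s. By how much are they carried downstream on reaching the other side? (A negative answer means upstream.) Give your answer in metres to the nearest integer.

Perpendicular speed = 0.934 m/s; crossing time = 354 / 0.934 = 379.185 s.
Net downstream speed = 0.808 m/s.
Drift = 0.808 × 379.185 = 306.521 m (downstream).

307 m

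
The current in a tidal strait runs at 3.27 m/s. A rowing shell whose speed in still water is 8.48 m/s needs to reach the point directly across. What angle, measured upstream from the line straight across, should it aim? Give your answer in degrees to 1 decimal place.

To cancel the current, the upstream component of the rowing shell's velocity must equal the flow: 8.48 sin θ = 3.27.
sin θ = 3.27 / 8.48 = 0.3856.
θ = arcsin(0.3856) = 22.682°.

22.7°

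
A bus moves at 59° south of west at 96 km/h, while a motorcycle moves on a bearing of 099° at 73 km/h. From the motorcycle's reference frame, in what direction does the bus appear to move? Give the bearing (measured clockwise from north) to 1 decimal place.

239.8°

Taking east as x and north as y: bus velocity = (-49.444, -82.288) km/h; motorcycle velocity = (72.101, -11.420) km/h.
Velocity of bus relative to motorcycle = (-49.444, -82.288) − (72.101, -11.420) = (-121.545, -70.868) km/h.
Bearing = atan2(-121.54, -70.87) = 239.76° clockwise from north.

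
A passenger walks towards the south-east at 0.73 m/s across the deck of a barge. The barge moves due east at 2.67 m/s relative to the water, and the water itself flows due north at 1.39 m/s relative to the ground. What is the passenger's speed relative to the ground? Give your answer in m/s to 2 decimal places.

3.30 m/s

In east/north components (m/s): passenger relative to barge = (0.516, -0.516); barge relative to water = (2.670, 0.000); water relative to ground = (0.000, 1.390).
Sum = (3.186, 0.874) m/s.
Speed = |(3.186, 0.874)| = 3.304 m/s.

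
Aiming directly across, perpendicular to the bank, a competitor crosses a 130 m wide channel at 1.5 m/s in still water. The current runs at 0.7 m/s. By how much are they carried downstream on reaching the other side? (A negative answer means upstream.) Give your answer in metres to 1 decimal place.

Perpendicular speed = 1.500 m/s; crossing time = 130 / 1.500 = 86.667 s.
Net downstream speed = 0.700 m/s.
Drift = 0.700 × 86.667 = 60.667 m (downstream).

60.7 m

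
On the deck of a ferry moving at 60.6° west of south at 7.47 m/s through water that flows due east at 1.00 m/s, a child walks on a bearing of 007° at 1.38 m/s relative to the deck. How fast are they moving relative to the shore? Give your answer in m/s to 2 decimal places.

In east/north components (m/s): child relative to ferry = (0.168, 1.370); ferry relative to water = (-6.508, -3.667); water relative to ground = (1.000, 0.000).
Sum = (-5.340, -2.297) m/s.
Speed = |(-5.340, -2.297)| = 5.813 m/s.

5.81 m/s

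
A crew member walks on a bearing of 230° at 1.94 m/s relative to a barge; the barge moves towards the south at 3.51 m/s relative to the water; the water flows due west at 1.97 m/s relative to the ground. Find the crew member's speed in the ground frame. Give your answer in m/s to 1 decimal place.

In east/north components (m/s): crew member relative to barge = (-1.486, -1.247); barge relative to water = (0.000, -3.510); water relative to ground = (-1.970, 0.000).
Sum = (-3.456, -4.757) m/s.
Speed = |(-3.456, -4.757)| = 5.880 m/s.

5.9 m/s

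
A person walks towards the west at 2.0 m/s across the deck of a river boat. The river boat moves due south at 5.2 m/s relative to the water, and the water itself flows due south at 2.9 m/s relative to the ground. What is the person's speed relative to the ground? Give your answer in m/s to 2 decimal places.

In east/north components (m/s): person relative to river boat = (-2.000, 0.000); river boat relative to water = (0.000, -5.200); water relative to ground = (0.000, -2.900).
Sum = (-2.000, -8.100) m/s.
Speed = |(-2.000, -8.100)| = 8.343 m/s.

8.34 m/s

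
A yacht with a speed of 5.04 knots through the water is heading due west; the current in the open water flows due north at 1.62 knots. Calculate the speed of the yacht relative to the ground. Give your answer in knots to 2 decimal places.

5.29 knots

Taking east as x and north as y: velocity relative to the water = (-5.040, 0.000) knots; the water relative to ground = (0.000, 1.620) knots.
Velocity relative to ground = (-5.040, 0.000) + (0.000, 1.620) = (-5.040, 1.620) knots.
Speed = |(-5.040, 1.620)| = 5.294 knots.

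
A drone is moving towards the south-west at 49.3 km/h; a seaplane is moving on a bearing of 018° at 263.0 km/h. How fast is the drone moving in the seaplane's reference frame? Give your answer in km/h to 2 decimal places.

Taking east as x and north as y: drone velocity = (-34.860, -34.860) km/h; seaplane velocity = (81.271, 250.128) km/h.
Velocity of drone relative to seaplane = (-34.860, -34.860) − (81.271, 250.128) = (-116.132, -284.988) km/h.
Magnitude = |(-116.132, -284.988)| = 307.742 km/h.

307.74 km/h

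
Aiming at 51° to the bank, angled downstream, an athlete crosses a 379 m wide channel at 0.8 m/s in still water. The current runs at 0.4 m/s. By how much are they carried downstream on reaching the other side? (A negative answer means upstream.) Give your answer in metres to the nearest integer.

551 m

Perpendicular speed = 0.622 m/s; crossing time = 379 / 0.622 = 609.602 s.
Net downstream speed = 0.903 m/s.
Drift = 0.903 × 609.602 = 550.749 m (downstream).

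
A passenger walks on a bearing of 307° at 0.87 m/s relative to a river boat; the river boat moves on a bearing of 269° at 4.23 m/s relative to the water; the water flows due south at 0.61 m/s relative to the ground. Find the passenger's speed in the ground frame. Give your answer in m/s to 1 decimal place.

In east/north components (m/s): passenger relative to river boat = (-0.695, 0.524); river boat relative to water = (-4.229, -0.074); water relative to ground = (0.000, -0.610).
Sum = (-4.924, -0.160) m/s.
Speed = |(-4.924, -0.160)| = 4.927 m/s.

4.9 m/s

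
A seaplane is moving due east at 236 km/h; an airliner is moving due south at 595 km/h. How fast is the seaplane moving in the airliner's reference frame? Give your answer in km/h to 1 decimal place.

640.1 km/h

Taking east as x and north as y: seaplane velocity = (236.000, 0.000) km/h; airliner velocity = (0.000, -595.000) km/h.
Velocity of seaplane relative to airliner = (236.000, 0.000) − (0.000, -595.000) = (236.000, 595.000) km/h.
Magnitude = |(236.000, 595.000)| = 640.095 km/h.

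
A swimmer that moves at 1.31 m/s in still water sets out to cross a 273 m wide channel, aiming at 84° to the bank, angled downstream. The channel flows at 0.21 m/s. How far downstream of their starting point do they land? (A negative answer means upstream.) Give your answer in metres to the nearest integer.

Perpendicular speed = 1.303 m/s; crossing time = 273 / 1.303 = 209.545 s.
Net downstream speed = 0.347 m/s.
Drift = 0.347 × 209.545 = 72.698 m (downstream).

73 m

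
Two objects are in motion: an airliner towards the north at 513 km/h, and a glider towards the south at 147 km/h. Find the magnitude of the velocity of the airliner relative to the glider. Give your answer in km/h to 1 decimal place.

660.0 km/h

Taking east as x and north as y: airliner velocity = (0.000, 513.000) km/h; glider velocity = (0.000, -147.000) km/h.
Velocity of airliner relative to glider = (0.000, 513.000) − (0.000, -147.000) = (0.000, 660.000) km/h.
Magnitude = |(0.000, 660.000)| = 660.000 km/h.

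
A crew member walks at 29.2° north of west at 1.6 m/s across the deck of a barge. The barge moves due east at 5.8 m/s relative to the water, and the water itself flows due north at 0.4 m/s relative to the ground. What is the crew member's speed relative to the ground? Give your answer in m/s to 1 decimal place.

In east/north components (m/s): crew member relative to barge = (-1.397, 0.781); barge relative to water = (5.800, 0.000); water relative to ground = (0.000, 0.400).
Sum = (4.403, 1.181) m/s.
Speed = |(4.403, 1.181)| = 4.559 m/s.

4.6 m/s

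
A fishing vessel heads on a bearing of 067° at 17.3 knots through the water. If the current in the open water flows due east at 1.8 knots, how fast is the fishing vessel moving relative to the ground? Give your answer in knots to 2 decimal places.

18.97 knots

Taking east as x and north as y: velocity relative to the water = (15.925, 6.760) knots; the water relative to ground = (1.800, 0.000) knots.
Velocity relative to ground = (15.925, 6.760) + (1.800, 0.000) = (17.725, 6.760) knots.
Speed = |(17.725, 6.760)| = 18.970 knots.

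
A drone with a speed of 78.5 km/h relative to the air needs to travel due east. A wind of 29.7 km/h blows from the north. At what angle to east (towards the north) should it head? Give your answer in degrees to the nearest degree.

The wind pushes perpendicular to the desired track; the heading must have a component into the wind equal to 29.7 km/h: 78.5 sin θ = 29.7.
sin θ = 0.3783, so θ = 22.231°.

22°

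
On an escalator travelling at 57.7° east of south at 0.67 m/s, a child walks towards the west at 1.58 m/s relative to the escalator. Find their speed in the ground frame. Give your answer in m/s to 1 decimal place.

1.1 m/s

Taking east as x and north as y: escalator velocity = (0.566, -0.358) m/s; child velocity relative to escalator = (-1.580, 0.000) m/s.
Velocity relative to ground = (0.566, -0.358) + (-1.580, 0.000) = (-1.014, -0.358) m/s.
Speed = |(-1.014, -0.358)| = 1.075 m/s.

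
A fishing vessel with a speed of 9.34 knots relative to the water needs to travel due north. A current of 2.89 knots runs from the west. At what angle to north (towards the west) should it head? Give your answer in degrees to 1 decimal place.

The current pushes perpendicular to the desired track; the heading must have a component into the current equal to 2.89 knots: 9.34 sin θ = 2.89.
sin θ = 0.3094, so θ = 18.024°.

18.0°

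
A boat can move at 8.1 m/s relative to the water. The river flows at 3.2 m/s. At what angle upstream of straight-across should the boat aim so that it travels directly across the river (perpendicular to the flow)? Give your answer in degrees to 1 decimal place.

23.3°

To cancel the current, the upstream component of the boat's velocity must equal the flow: 8.1 sin θ = 3.2.
sin θ = 3.2 / 8.1 = 0.3951.
θ = arcsin(0.3951) = 23.270°.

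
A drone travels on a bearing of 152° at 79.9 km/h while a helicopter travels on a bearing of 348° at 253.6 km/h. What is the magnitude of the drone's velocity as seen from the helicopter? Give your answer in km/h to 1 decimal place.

331.1 km/h

Taking east as x and north as y: drone velocity = (37.511, -70.548) km/h; helicopter velocity = (-52.726, 248.058) km/h.
Velocity of drone relative to helicopter = (37.511, -70.548) − (-52.726, 248.058) = (90.237, -318.606) km/h.
Magnitude = |(90.237, -318.606)| = 331.138 km/h.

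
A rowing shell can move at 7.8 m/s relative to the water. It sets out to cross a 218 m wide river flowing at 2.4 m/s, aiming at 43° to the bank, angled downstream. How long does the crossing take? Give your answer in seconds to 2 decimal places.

40.98 s

The component of the rowing shell's velocity perpendicular to the bank is 7.8 × sin 43° = 5.320 m/s.
Only the cross-stream component determines the crossing time; the current contributes nothing perpendicular to the bank.
Time = 218 / 5.320 = 40.981 s.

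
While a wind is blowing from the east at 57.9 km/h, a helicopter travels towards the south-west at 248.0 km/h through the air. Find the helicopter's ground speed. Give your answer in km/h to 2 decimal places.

Taking east as x and north as y: velocity relative to the air = (-175.362, -175.362) km/h; the air relative to ground = (-57.900, 0.000) km/h.
Velocity relative to ground = (-175.362, -175.362) + (-57.900, 0.000) = (-233.262, -175.362) km/h.
Speed = |(-233.262, -175.362)| = 291.828 km/h.

291.83 km/h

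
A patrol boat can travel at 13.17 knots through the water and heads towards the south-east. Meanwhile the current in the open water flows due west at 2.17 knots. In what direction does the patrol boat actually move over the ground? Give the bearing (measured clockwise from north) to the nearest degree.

Taking east as x and north as y: velocity relative to the water = (9.313, -9.313) knots; the water relative to ground = (-2.170, 0.000) knots.
Velocity relative to ground = (9.313, -9.313) + (-2.170, 0.000) = (7.143, -9.313) knots.
Bearing = atan2(7.14, -9.31) = 142.51° clockwise from north.

143°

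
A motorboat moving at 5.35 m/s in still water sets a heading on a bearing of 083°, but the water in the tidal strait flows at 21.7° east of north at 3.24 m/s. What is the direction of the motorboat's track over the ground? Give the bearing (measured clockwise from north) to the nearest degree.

061°

Taking east as x and north as y: velocity relative to the water = (5.310, 0.652) m/s; the water relative to ground = (1.198, 3.010) m/s.
Velocity relative to ground = (5.310, 0.652) + (1.198, 3.010) = (6.508, 3.662) m/s.
Bearing = atan2(6.51, 3.66) = 60.63° clockwise from north.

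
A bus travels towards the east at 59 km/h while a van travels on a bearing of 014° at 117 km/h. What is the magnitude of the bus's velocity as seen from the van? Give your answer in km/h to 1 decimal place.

117.6 km/h

Taking east as x and north as y: bus velocity = (59.000, 0.000) km/h; van velocity = (28.305, 113.525) km/h.
Velocity of bus relative to van = (59.000, 0.000) − (28.305, 113.525) = (30.695, -113.525) km/h.
Magnitude = |(30.695, -113.525)| = 117.601 km/h.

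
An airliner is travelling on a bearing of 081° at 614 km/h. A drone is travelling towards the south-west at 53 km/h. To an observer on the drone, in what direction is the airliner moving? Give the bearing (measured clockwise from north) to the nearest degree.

Taking east as x and north as y: airliner velocity = (606.441, 96.051) km/h; drone velocity = (-37.477, -37.477) km/h.
Velocity of airliner relative to drone = (606.441, 96.051) − (-37.477, -37.477) = (643.917, 133.527) km/h.
Bearing = atan2(643.92, 133.53) = 78.28° clockwise from north.

078°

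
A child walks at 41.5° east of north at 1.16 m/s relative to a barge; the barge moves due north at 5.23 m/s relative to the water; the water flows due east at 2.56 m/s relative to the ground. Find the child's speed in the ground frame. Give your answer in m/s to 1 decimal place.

In east/north components (m/s): child relative to barge = (0.769, 0.869); barge relative to water = (0.000, 5.230); water relative to ground = (2.560, 0.000).
Sum = (3.329, 6.099) m/s.
Speed = |(3.329, 6.099)| = 6.948 m/s.

6.9 m/s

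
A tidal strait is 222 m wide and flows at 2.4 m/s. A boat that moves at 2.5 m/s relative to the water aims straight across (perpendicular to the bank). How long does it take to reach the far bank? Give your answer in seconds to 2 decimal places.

The component of the boat's velocity perpendicular to the bank is 2.5 m/s.
Only the cross-stream component determines the crossing time; the current contributes nothing perpendicular to the bank.
Time = 222 / 2.500 = 88.800 s.

88.80 s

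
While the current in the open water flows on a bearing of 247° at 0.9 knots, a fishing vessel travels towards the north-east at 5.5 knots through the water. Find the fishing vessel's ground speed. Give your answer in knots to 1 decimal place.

4.7 knots

Taking east as x and north as y: velocity relative to the water = (3.889, 3.889) knots; the water relative to ground = (-0.828, -0.352) knots.
Velocity relative to ground = (3.889, 3.889) + (-0.828, -0.352) = (3.061, 3.537) knots.
Speed = |(3.061, 3.537)| = 4.678 knots.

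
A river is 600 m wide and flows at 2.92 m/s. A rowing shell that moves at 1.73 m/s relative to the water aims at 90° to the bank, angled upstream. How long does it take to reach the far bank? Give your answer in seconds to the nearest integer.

347 s

The component of the rowing shell's velocity perpendicular to the bank is 1.73 m/s.
The current is parallel to the bank, so it does not affect the crossing time.
Time = 600 / 1.730 = 346.821 s.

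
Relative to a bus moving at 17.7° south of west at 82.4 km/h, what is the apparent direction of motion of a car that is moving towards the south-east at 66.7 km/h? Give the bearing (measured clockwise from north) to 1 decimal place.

100.0°

Taking east as x and north as y: car velocity = (47.164, -47.164) km/h; bus velocity = (-78.499, -25.052) km/h.
Velocity of car relative to bus = (47.164, -47.164) − (-78.499, -25.052) = (125.663, -22.112) km/h.
Bearing = atan2(125.66, -22.11) = 99.98° clockwise from north.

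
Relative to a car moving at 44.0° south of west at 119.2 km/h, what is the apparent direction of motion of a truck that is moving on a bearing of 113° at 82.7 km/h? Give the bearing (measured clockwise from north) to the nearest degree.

073°

Taking east as x and north as y: truck velocity = (76.126, -32.313) km/h; car velocity = (-85.745, -82.803) km/h.
Velocity of truck relative to car = (76.126, -32.313) − (-85.745, -82.803) = (161.871, 50.490) km/h.
Bearing = atan2(161.87, 50.49) = 72.68° clockwise from north.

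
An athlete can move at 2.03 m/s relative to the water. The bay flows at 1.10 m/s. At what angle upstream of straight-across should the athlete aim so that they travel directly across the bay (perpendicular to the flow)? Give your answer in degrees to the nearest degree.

33°

To cancel the current, the upstream component of the athlete's velocity must equal the flow: 2.03 sin θ = 1.10.
sin θ = 1.10 / 2.03 = 0.5419.
θ = arcsin(0.5419) = 32.811°.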